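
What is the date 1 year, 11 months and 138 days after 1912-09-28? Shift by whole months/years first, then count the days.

January 13, 1915

Adding 1 year, 11 months and 138 days from September 28, 1912: first the month/year part, then the days.
+1 year → 1913; month 9 + 11 = 20, which is month 8 of year 1914 → August 1914.
Day 28 is valid in August, giving August 28, 1914.
Now add 138 days from August 28, 1914.
August has 31 days, so 31 − 28 = 3 days remain after August 28, 1914; 138 − 3 = 135 left.
September 1914 has 30 days: 135 − 30 = 105 left.
October 1914 has 31 days: 105 − 31 = 74 left.
November 1914 has 30 days: 74 − 30 = 44 left.
December 1914 has 31 days: 44 − 31 = 13 left.
13 days into January 1915 → January 13, 1915.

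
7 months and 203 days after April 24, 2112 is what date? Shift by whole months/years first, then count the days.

June 15, 2113

Advancing 7 months and 203 days from April 24, 2112: first the month/year part, then the days.
month 4 + 7 = 11 → November 2112.
Day 24 is valid in November, giving November 24, 2112.
Now add 203 days from November 24, 2112.
November has 30 days, so 30 − 24 = 6 days remain after November 24, 2112; 203 − 6 = 197 left.
December 2112 has 31 days: 197 − 31 = 166 left.
January 2113 has 31 days: 166 − 31 = 135 left.
February 2113 has 28 days (2113 is not a leap year): 135 − 28 = 107 left.
March 2113 has 31 days: 107 − 31 = 76 left.
April 2113 has 30 days: 76 − 30 = 46 left.
May 2113 has 31 days: 46 − 31 = 15 left.
15 days into June 2113 → June 15, 2113.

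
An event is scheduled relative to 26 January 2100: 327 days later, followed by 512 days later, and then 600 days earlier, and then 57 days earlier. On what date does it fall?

Counting forward 327 days from January 26, 2100:
January has 31 days, so 31 − 26 = 5 days remain after January 26, 2100; 327 − 5 = 322 left.
February 2100 has 28 days (2100 is not a leap year (divisible by 100 but not 400)): 322 − 28 = 294 left.
March 2100 has 31 days: 294 − 31 = 263 left.
April 2100 has 30 days: 263 − 30 = 233 left.
May 2100 has 31 days: 233 − 31 = 202 left.
June 2100 has 30 days: 202 − 30 = 172 left.
July 2100 has 31 days: 172 − 31 = 141 left.
August 2100 has 31 days: 141 − 31 = 110 left.
September 2100 has 30 days: 110 − 30 = 80 left.
October 2100 has 31 days: 80 − 31 = 49 left.
November 2100 has 30 days: 49 − 30 = 19 left.
19 days into December 2100 → December 19, 2100.
Counting forward 512 days from December 19, 2100:
December has 31 days, so 31 − 19 = 12 days remain after December 19, 2100; 512 − 12 = 500 left.
January 2101 has 31 days: 500 − 31 = 469 left.
February 2101 has 28 days (2101 is not a leap year): 469 − 28 = 441 left.
March 2101 has 31 days: 441 − 31 = 410 left.
April 2101 has 30 days: 410 − 30 = 380 left.
May 2101 has 31 days: 380 − 31 = 349 left.
June 2101 has 30 days: 349 − 30 = 319 left.
July 2101 has 31 days: 319 − 31 = 288 left.
August 2101 has 31 days: 288 − 31 = 257 left.
September 2101 has 30 days: 257 − 30 = 227 left.
October 2101 has 31 days: 227 − 31 = 196 left.
November 2101 has 30 days: 196 − 30 = 166 left.
December 2101 has 31 days: 166 − 31 = 135 left.
January 2102 has 31 days: 135 − 31 = 104 left.
February 2102 has 28 days (2102 is not a leap year): 104 − 28 = 76 left.
March 2102 has 31 days: 76 − 31 = 45 left.
April 2102 has 30 days: 45 − 30 = 15 left.
15 days into May 2102 → May 15, 2102.
Subtracting 600 days from May 15, 2102:
Going back 15 days from May 15, 2102 reaches the end of the previous month; 600 − 15 = 585 left.
April 2102 has 30 days: 585 − 30 = 555 left.
March 2102 has 31 days: 555 − 31 = 524 left.
February 2102 has 28 days (2102 is not a leap year): 524 − 28 = 496 left.
January 2102 has 31 days: 496 − 31 = 465 left.
December 2101 has 31 days: 465 − 31 = 434 left.
November 2101 has 30 days: 434 − 30 = 404 left.
October 2101 has 31 days: 404 − 31 = 373 left.
September 2101 has 30 days: 373 − 30 = 343 left.
August 2101 has 31 days: 343 − 31 = 312 left.
July 2101 has 31 days: 312 − 31 = 281 left.
June 2101 has 30 days: 281 − 30 = 251 left.
May 2101 has 31 days: 251 − 31 = 220 left.
April 2101 has 30 days: 220 − 30 = 190 left.
March 2101 has 31 days: 190 − 31 = 159 left.
February 2101 has 28 days (2101 is not a leap year): 159 − 28 = 131 left.
January 2101 has 31 days: 131 − 31 = 100 left.
December 2100 has 31 days: 100 − 31 = 69 left.
November 2100 has 30 days: 69 − 30 = 39 left.
October 2100 has 31 days: 39 − 31 = 8 left.
September 2100 has 30 days; 30 − 8 = 22 → September 22, 2100.
Subtracting 57 days from September 22, 2100:
Going back 22 days from September 22, 2100 reaches the end of the previous month; 57 − 22 = 35 left.
August 2100 has 31 days: 35 − 31 = 4 left.
July 2100 has 31 days; 31 − 4 = 27 → July 27, 2100.

July 27, 2100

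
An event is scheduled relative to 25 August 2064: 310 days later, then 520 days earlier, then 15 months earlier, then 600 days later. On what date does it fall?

June 19, 2064

Counting forward 310 days from August 25, 2064:
August has 31 days, so 31 − 25 = 6 days remain after August 25, 2064; 310 − 6 = 304 left.
September 2064 has 30 days: 304 − 30 = 274 left.
October 2064 has 31 days: 274 − 31 = 243 left.
November 2064 has 30 days: 243 − 30 = 213 left.
December 2064 has 31 days: 213 − 31 = 182 left.
January 2065 has 31 days: 182 − 31 = 151 left.
February 2065 has 28 days (2065 is not a leap year): 151 − 28 = 123 left.
March 2065 has 31 days: 123 − 31 = 92 left.
April 2065 has 30 days: 92 − 30 = 62 left.
May 2065 has 31 days: 62 − 31 = 31 left.
June 2065 has 30 days: 31 − 30 = 1 left.
1 day into July 2065 → July 1, 2065.
Going back 520 days from July 1, 2065:
Going back 1 day from July 1, 2065 reaches the end of the previous month; 520 − 1 = 519 left.
June 2065 has 30 days: 519 − 30 = 489 left.
May 2065 has 31 days: 489 − 31 = 458 left.
April 2065 has 30 days: 458 − 30 = 428 left.
March 2065 has 31 days: 428 − 31 = 397 left.
February 2065 has 28 days (2065 is not a leap year): 397 − 28 = 369 left.
January 2065 has 31 days: 369 − 31 = 338 left.
December 2064 has 31 days: 338 − 31 = 307 left.
November 2064 has 30 days: 307 − 30 = 277 left.
October 2064 has 31 days: 277 − 31 = 246 left.
September 2064 has 30 days: 246 − 30 = 216 left.
August 2064 has 31 days: 216 − 31 = 185 left.
July 2064 has 31 days: 185 − 31 = 154 left.
June 2064 has 30 days: 154 − 30 = 124 left.
May 2064 has 31 days: 124 − 31 = 93 left.
April 2064 has 30 days: 93 − 30 = 63 left.
March 2064 has 31 days: 63 − 31 = 32 left.
February 2064 has 29 days (2064 is a leap year): 32 − 29 = 3 left.
January 2064 has 31 days; 31 − 3 = 28 → January 28, 2064.
Counting back 15 months from January 28, 2064:
month 1 − 15 = -14, which is month 10 of year 2062 → October 2062.
Day 28 is valid in October, giving October 28, 2062.
Counting forward 600 days from October 28, 2062:
October has 31 days, so 31 − 28 = 3 days remain after October 28, 2062; 600 − 3 = 597 left.
November 2062 has 30 days: 597 − 30 = 567 left.
December 2062 has 31 days: 567 − 31 = 536 left.
January 2063 has 31 days: 536 − 31 = 505 left.
February 2063 has 28 days (2063 is not a leap year): 505 − 28 = 477 left.
March 2063 has 31 days: 477 − 31 = 446 left.
April 2063 has 30 days: 446 − 30 = 416 left.
May 2063 has 31 days: 416 − 31 = 385 left.
June 2063 has 30 days: 385 − 30 = 355 left.
July 2063 has 31 days: 355 − 31 = 324 left.
August 2063 has 31 days: 324 − 31 = 293 left.
September 2063 has 30 days: 293 − 30 = 263 left.
October 2063 has 31 days: 263 − 31 = 232 left.
November 2063 has 30 days: 232 − 30 = 202 left.
December 2063 has 31 days: 202 − 31 = 171 left.
January 2064 has 31 days: 171 − 31 = 140 left.
February 2064 has 29 days (2064 is a leap year): 140 − 29 = 111 left.
March 2064 has 31 days: 111 − 31 = 80 left.
April 2064 has 30 days: 80 − 30 = 50 left.
May 2064 has 31 days: 50 − 31 = 19 left.
19 days into June 2064 → June 19, 2064.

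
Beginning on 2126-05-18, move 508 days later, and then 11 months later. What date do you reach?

September 8, 2128

Counting forward 508 days from May 18, 2126:
May has 31 days, so 31 − 18 = 13 days remain after May 18, 2126; 508 − 13 = 495 left.
June 2126 has 30 days: 495 − 30 = 465 left.
July 2126 has 31 days: 465 − 31 = 434 left.
August 2126 has 31 days: 434 − 31 = 403 left.
September 2126 has 30 days: 403 − 30 = 373 left.
October 2126 has 31 days: 373 − 31 = 342 left.
November 2126 has 30 days: 342 − 30 = 312 left.
December 2126 has 31 days: 312 − 31 = 281 left.
January 2127 has 31 days: 281 − 31 = 250 left.
February 2127 has 28 days (2127 is not a leap year): 250 − 28 = 222 left.
March 2127 has 31 days: 222 − 31 = 191 left.
April 2127 has 30 days: 191 − 30 = 161 left.
May 2127 has 31 days: 161 − 31 = 130 left.
June 2127 has 30 days: 130 − 30 = 100 left.
July 2127 has 31 days: 100 − 31 = 69 left.
August 2127 has 31 days: 69 − 31 = 38 left.
September 2127 has 30 days: 38 − 30 = 8 left.
8 days into October 2127 → October 8, 2127.
Advancing 11 months from October 8, 2127:
month 10 + 11 = 21, which is month 9 of year 2128 → September 2128.
Day 8 is valid in September, giving September 8, 2128.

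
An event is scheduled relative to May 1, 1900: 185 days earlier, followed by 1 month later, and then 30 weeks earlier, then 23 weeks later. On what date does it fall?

October 10, 1899

Subtracting 185 days from May 1, 1900:
Going back 1 day from May 1, 1900 reaches the end of the previous month; 185 − 1 = 184 left.
April 1900 has 30 days: 184 − 30 = 154 left.
March 1900 has 31 days: 154 − 31 = 123 left.
February 1900 has 28 days (1900 is not a leap year (divisible by 100 but not 400)): 123 − 28 = 95 left.
January 1900 has 31 days: 95 − 31 = 64 left.
December 1899 has 31 days: 64 − 31 = 33 left.
November 1899 has 30 days: 33 − 30 = 3 left.
October 1899 has 31 days; 31 − 3 = 28 → October 28, 1899.
Counting forward 1 month from October 28, 1899:
month 10 + 1 = 11 → November 1899.
Day 28 is valid in November, giving November 28, 1899.
Subtracting 30 weeks (= 210 days) from November 28, 1899:
Going back 28 days from November 28, 1899 reaches the end of the previous month; 210 − 28 = 182 left.
October 1899 has 31 days: 182 − 31 = 151 left.
September 1899 has 30 days: 151 − 30 = 121 left.
August 1899 has 31 days: 121 − 31 = 90 left.
July 1899 has 31 days: 90 − 31 = 59 left.
June 1899 has 30 days: 59 − 30 = 29 left.
May 1899 has 31 days; 31 − 29 = 2 → May 2, 1899.
Counting forward 23 weeks (= 161 days) from May 2, 1899:
May has 31 days, so 31 − 2 = 29 days remain after May 2, 1899; 161 − 29 = 132 left.
June 1899 has 30 days: 132 − 30 = 102 left.
July 1899 has 31 days: 102 − 31 = 71 left.
August 1899 has 31 days: 71 − 31 = 40 left.
September 1899 has 30 days: 40 − 30 = 10 left.
10 days into October 1899 → October 10, 1899.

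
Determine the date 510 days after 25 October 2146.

March 18, 2148

Advancing 510 days from October 25, 2146.
October has 31 days, so 31 − 25 = 6 days remain after October 25, 2146; 510 − 6 = 504 left.
November 2146 has 30 days: 504 − 30 = 474 left.
December 2146 has 31 days: 474 − 31 = 443 left.
January 2147 has 31 days: 443 − 31 = 412 left.
February 2147 has 28 days (2147 is not a leap year): 412 − 28 = 384 left.
March 2147 has 31 days: 384 − 31 = 353 left.
April 2147 has 30 days: 353 − 30 = 323 left.
May 2147 has 31 days: 323 − 31 = 292 left.
June 2147 has 30 days: 292 − 30 = 262 left.
July 2147 has 31 days: 262 − 31 = 231 left.
August 2147 has 31 days: 231 − 31 = 200 left.
September 2147 has 30 days: 200 − 30 = 170 left.
October 2147 has 31 days: 170 − 31 = 139 left.
November 2147 has 30 days: 139 − 30 = 109 left.
December 2147 has 31 days: 109 − 31 = 78 left.
January 2148 has 31 days: 78 − 31 = 47 left.
February 2148 has 29 days (2148 is a leap year): 47 − 29 = 18 left.
18 days into March 2148 → March 18, 2148.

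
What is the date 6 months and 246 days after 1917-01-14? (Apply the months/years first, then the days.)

March 17, 1918

Advancing 6 months and 246 days from January 14, 1917: first the month/year part, then the days.
month 1 + 6 = 7 → July 1917.
Day 14 is valid in July, giving July 14, 1917.
Now add 246 days from July 14, 1917.
July has 31 days, so 31 − 14 = 17 days remain after July 14, 1917; 246 − 17 = 229 left.
August 1917 has 31 days: 229 − 31 = 198 left.
September 1917 has 30 days: 198 − 30 = 168 left.
October 1917 has 31 days: 168 − 31 = 137 left.
November 1917 has 30 days: 137 − 30 = 107 left.
December 1917 has 31 days: 107 − 31 = 76 left.
January 1918 has 31 days: 76 − 31 = 45 left.
February 1918 has 28 days (1918 is not a leap year): 45 − 28 = 17 left.
17 days into March 1918 → March 17, 1918.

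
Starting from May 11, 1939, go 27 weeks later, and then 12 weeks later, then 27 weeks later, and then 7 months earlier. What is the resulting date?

January 15, 1940

Adding 27 weeks (= 189 days) from May 11, 1939:
May has 31 days, so 31 − 11 = 20 days remain after May 11, 1939; 189 − 20 = 169 left.
June 1939 has 30 days: 169 − 30 = 139 left.
July 1939 has 31 days: 139 − 31 = 108 left.
August 1939 has 31 days: 108 − 31 = 77 left.
September 1939 has 30 days: 77 − 30 = 47 left.
October 1939 has 31 days: 47 − 31 = 16 left.
16 days into November 1939 → November 16, 1939.
Adding 12 weeks (= 84 days) from November 16, 1939:
November has 30 days, so 30 − 16 = 14 days remain after November 16, 1939; 84 − 14 = 70 left.
December 1939 has 31 days: 70 − 31 = 39 left.
January 1940 has 31 days: 39 − 31 = 8 left.
8 days into February 1940 → February 8, 1940.
Advancing 27 weeks (= 189 days) from February 8, 1940:
February has 29 days, so 29 − 8 = 21 days remain after February 8, 1940; 189 − 21 = 168 left.
March 1940 has 31 days: 168 − 31 = 137 left.
April 1940 has 30 days: 137 − 30 = 107 left.
May 1940 has 31 days: 107 − 31 = 76 left.
June 1940 has 30 days: 76 − 30 = 46 left.
July 1940 has 31 days: 46 − 31 = 15 left.
15 days into August 1940 → August 15, 1940.
Subtracting 7 months from August 15, 1940:
month 8 − 7 = 1 → January 1940.
Day 15 is valid in January, giving January 15, 1940.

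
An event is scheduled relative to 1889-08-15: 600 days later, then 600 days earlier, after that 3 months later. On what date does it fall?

Adding 600 days from August 15, 1889:
August has 31 days, so 31 − 15 = 16 days remain after August 15, 1889; 600 − 16 = 584 left.
September 1889 has 30 days: 584 − 30 = 554 left.
October 1889 has 31 days: 554 − 31 = 523 left.
November 1889 has 30 days: 523 − 30 = 493 left.
December 1889 has 31 days: 493 − 31 = 462 left.
January 1890 has 31 days: 462 − 31 = 431 left.
February 1890 has 28 days (1890 is not a leap year): 431 − 28 = 403 left.
March 1890 has 31 days: 403 − 31 = 372 left.
April 1890 has 30 days: 372 − 30 = 342 left.
May 1890 has 31 days: 342 − 31 = 311 left.
June 1890 has 30 days: 311 − 30 = 281 left.
July 1890 has 31 days: 281 − 31 = 250 left.
August 1890 has 31 days: 250 − 31 = 219 left.
September 1890 has 30 days: 219 − 30 = 189 left.
October 1890 has 31 days: 189 − 31 = 158 left.
November 1890 has 30 days: 158 − 30 = 128 left.
December 1890 has 31 days: 128 − 31 = 97 left.
January 1891 has 31 days: 97 − 31 = 66 left.
February 1891 has 28 days (1891 is not a leap year): 66 − 28 = 38 left.
March 1891 has 31 days: 38 − 31 = 7 left.
7 days into April 1891 → April 7, 1891.
Going back 600 days from April 7, 1891:
Going back 7 days from April 7, 1891 reaches the end of the previous month; 600 − 7 = 593 left.
March 1891 has 31 days: 593 − 31 = 562 left.
February 1891 has 28 days (1891 is not a leap year): 562 − 28 = 534 left.
January 1891 has 31 days: 534 − 31 = 503 left.
December 1890 has 31 days: 503 − 31 = 472 left.
November 1890 has 30 days: 472 − 30 = 442 left.
October 1890 has 31 days: 442 − 31 = 411 left.
September 1890 has 30 days: 411 − 30 = 381 left.
August 1890 has 31 days: 381 − 31 = 350 left.
July 1890 has 31 days: 350 − 31 = 319 left.
June 1890 has 30 days: 319 − 30 = 289 left.
May 1890 has 31 days: 289 − 31 = 258 left.
April 1890 has 30 days: 258 − 30 = 228 left.
March 1890 has 31 days: 228 − 31 = 197 left.
February 1890 has 28 days (1890 is not a leap year): 197 − 28 = 169 left.
January 1890 has 31 days: 169 − 31 = 138 left.
December 1889 has 31 days: 138 − 31 = 107 left.
November 1889 has 30 days: 107 − 30 = 77 left.
October 1889 has 31 days: 77 − 31 = 46 left.
September 1889 has 30 days: 46 − 30 = 16 left.
August 1889 has 31 days; 31 − 16 = 15 → August 15, 1889.
Counting forward 3 months from August 15, 1889:
month 8 + 3 = 11 → November 1889.
Day 15 is valid in November, giving November 15, 1889.

November 15, 1889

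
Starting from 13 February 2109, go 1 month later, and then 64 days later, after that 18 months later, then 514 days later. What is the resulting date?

Adding 1 month from February 13, 2109:
month 2 + 1 = 3 → March 2109.
Day 13 is valid in March, giving March 13, 2109.
Counting forward 64 days from March 13, 2109:
March has 31 days, so 31 − 13 = 18 days remain after March 13, 2109; 64 − 18 = 46 left.
April 2109 has 30 days: 46 − 30 = 16 left.
16 days into May 2109 → May 16, 2109.
Advancing 18 months from May 16, 2109:
month 5 + 18 = 23, which is month 11 of year 2110 → November 2110.
Day 16 is valid in November, giving November 16, 2110.
Counting forward 514 days from November 16, 2110:
November has 30 days, so 30 − 16 = 14 days remain after November 16, 2110; 514 − 14 = 500 left.
December 2110 has 31 days: 500 − 31 = 469 left.
January 2111 has 31 days: 469 − 31 = 438 left.
February 2111 has 28 days (2111 is not a leap year): 438 − 28 = 410 left.
March 2111 has 31 days: 410 − 31 = 379 left.
April 2111 has 30 days: 379 − 30 = 349 left.
May 2111 has 31 days: 349 − 31 = 318 left.
June 2111 has 30 days: 318 − 30 = 288 left.
July 2111 has 31 days: 288 − 31 = 257 left.
August 2111 has 31 days: 257 − 31 = 226 left.
September 2111 has 30 days: 226 − 30 = 196 left.
October 2111 has 31 days: 196 − 31 = 165 left.
November 2111 has 30 days: 165 − 30 = 135 left.
December 2111 has 31 days: 135 − 31 = 104 left.
January 2112 has 31 days: 104 − 31 = 73 left.
February 2112 has 29 days (2112 is a leap year): 73 − 29 = 44 left.
March 2112 has 31 days: 44 − 31 = 13 left.
13 days into April 2112 → April 13, 2112.

April 13, 2112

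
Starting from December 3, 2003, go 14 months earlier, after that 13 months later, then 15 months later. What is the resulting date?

February 3, 2005

Subtracting 14 months from December 3, 2003:
month 12 − 14 = -2, which is month 10 of year 2002 → October 2002.
Day 3 is valid in October, giving October 3, 2002.
Adding 13 months from October 3, 2002:
month 10 + 13 = 23, which is month 11 of year 2003 → November 2003.
Day 3 is valid in November, giving November 3, 2003.
Counting forward 15 months from November 3, 2003:
month 11 + 15 = 26, which is month 2 of year 2005 → February 2005.
Day 3 is valid in February, giving February 3, 2005.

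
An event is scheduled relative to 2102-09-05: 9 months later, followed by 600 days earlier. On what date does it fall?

October 13, 2101

Adding 9 months from September 5, 2102:
month 9 + 9 = 18, which is month 6 of year 2103 → June 2103.
Day 5 is valid in June, giving June 5, 2103.
Counting back 600 days from June 5, 2103:
Going back 5 days from June 5, 2103 reaches the end of the previous month; 600 − 5 = 595 left.
May 2103 has 31 days: 595 − 31 = 564 left.
April 2103 has 30 days: 564 − 30 = 534 left.
March 2103 has 31 days: 534 − 31 = 503 left.
February 2103 has 28 days (2103 is not a leap year): 503 − 28 = 475 left.
January 2103 has 31 days: 475 − 31 = 444 left.
December 2102 has 31 days: 444 − 31 = 413 left.
November 2102 has 30 days: 413 − 30 = 383 left.
October 2102 has 31 days: 383 − 31 = 352 left.
September 2102 has 30 days: 352 − 30 = 322 left.
August 2102 has 31 days: 322 − 31 = 291 left.
July 2102 has 31 days: 291 − 31 = 260 left.
June 2102 has 30 days: 260 − 30 = 230 left.
May 2102 has 31 days: 230 − 31 = 199 left.
April 2102 has 30 days: 199 − 30 = 169 left.
March 2102 has 31 days: 169 − 31 = 138 left.
February 2102 has 28 days (2102 is not a leap year): 138 − 28 = 110 left.
January 2102 has 31 days: 110 − 31 = 79 left.
December 2101 has 31 days: 79 − 31 = 48 left.
November 2101 has 30 days: 48 − 30 = 18 left.
October 2101 has 31 days; 31 − 18 = 13 → October 13, 2101.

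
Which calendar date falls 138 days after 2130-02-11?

June 29, 2130

Adding 138 days from February 11, 2130.
February has 28 days, so 28 − 11 = 17 days remain after February 11, 2130; 138 − 17 = 121 left.
March 2130 has 31 days: 121 − 31 = 90 left.
April 2130 has 30 days: 90 − 30 = 60 left.
May 2130 has 31 days: 60 − 31 = 29 left.
29 days into June 2130 → June 29, 2130.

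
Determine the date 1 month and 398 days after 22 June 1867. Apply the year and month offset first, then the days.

August 23, 1868

Adding 1 month and 398 days from June 22, 1867: first the month/year part, then the days.
month 6 + 1 = 7 → July 1867.
Day 22 is valid in July, giving July 22, 1867.
Now add 398 days from July 22, 1867.
July has 31 days, so 31 − 22 = 9 days remain after July 22, 1867; 398 − 9 = 389 left.
August 1867 has 31 days: 389 − 31 = 358 left.
September 1867 has 30 days: 358 − 30 = 328 left.
October 1867 has 31 days: 328 − 31 = 297 left.
November 1867 has 30 days: 297 − 30 = 267 left.
December 1867 has 31 days: 267 − 31 = 236 left.
January 1868 has 31 days: 236 − 31 = 205 left.
February 1868 has 29 days (1868 is a leap year): 205 − 29 = 176 left.
March 1868 has 31 days: 176 − 31 = 145 left.
April 1868 has 30 days: 145 − 30 = 115 left.
May 1868 has 31 days: 115 − 31 = 84 left.
June 1868 has 30 days: 84 − 30 = 54 left.
July 1868 has 31 days: 54 − 31 = 23 left.
23 days into August 1868 → August 23, 1868.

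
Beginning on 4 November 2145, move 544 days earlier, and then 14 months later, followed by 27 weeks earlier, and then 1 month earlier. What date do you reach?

Going back 544 days from November 4, 2145:
Going back 4 days from November 4, 2145 reaches the end of the previous month; 544 − 4 = 540 left.
October 2145 has 31 days: 540 − 31 = 509 left.
September 2145 has 30 days: 509 − 30 = 479 left.
August 2145 has 31 days: 479 − 31 = 448 left.
July 2145 has 31 days: 448 − 31 = 417 left.
June 2145 has 30 days: 417 − 30 = 387 left.
May 2145 has 31 days: 387 − 31 = 356 left.
April 2145 has 30 days: 356 − 30 = 326 left.
March 2145 has 31 days: 326 − 31 = 295 left.
February 2145 has 28 days (2145 is not a leap year): 295 − 28 = 267 left.
January 2145 has 31 days: 267 − 31 = 236 left.
December 2144 has 31 days: 236 − 31 = 205 left.
November 2144 has 30 days: 205 − 30 = 175 left.
October 2144 has 31 days: 175 − 31 = 144 left.
September 2144 has 30 days: 144 − 30 = 114 left.
August 2144 has 31 days: 114 − 31 = 83 left.
July 2144 has 31 days: 83 − 31 = 52 left.
June 2144 has 30 days: 52 − 30 = 22 left.
May 2144 has 31 days; 31 − 22 = 9 → May 9, 2144.
Counting forward 14 months from May 9, 2144:
month 5 + 14 = 19, which is month 7 of year 2145 → July 2145.
Day 9 is valid in July, giving July 9, 2145.
Subtracting 27 weeks (= 189 days) from July 9, 2145:
Going back 9 days from July 9, 2145 reaches the end of the previous month; 189 − 9 = 180 left.
June 2145 has 30 days: 180 − 30 = 150 left.
May 2145 has 31 days: 150 − 31 = 119 left.
April 2145 has 30 days: 119 − 30 = 89 left.
March 2145 has 31 days: 89 − 31 = 58 left.
February 2145 has 28 days (2145 is not a leap year): 58 − 28 = 30 left.
January 2145 has 31 days; 31 − 30 = 1 → January 1, 2145.
Going back 1 month from January 1, 2145:
month 1 − 1 = 0, which is month 12 of year 2144 → December 2144.
Day 1 is valid in December, giving December 1, 2144.

December 1, 2144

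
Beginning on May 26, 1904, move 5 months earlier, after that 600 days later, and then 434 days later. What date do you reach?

October 25, 1906

Counting back 5 months from May 26, 1904:
month 5 − 5 = 0, which is month 12 of year 1903 → December 1903.
Day 26 is valid in December, giving December 26, 1903.
Counting forward 600 days from December 26, 1903:
December has 31 days, so 31 − 26 = 5 days remain after December 26, 1903; 600 − 5 = 595 left.
January 1904 has 31 days: 595 − 31 = 564 left.
February 1904 has 29 days (1904 is a leap year): 564 − 29 = 535 left.
March 1904 has 31 days: 535 − 31 = 504 left.
April 1904 has 30 days: 504 − 30 = 474 left.
May 1904 has 31 days: 474 − 31 = 443 left.
June 1904 has 30 days: 443 − 30 = 413 left.
July 1904 has 31 days: 413 − 31 = 382 left.
August 1904 has 31 days: 382 − 31 = 351 left.
September 1904 has 30 days: 351 − 30 = 321 left.
October 1904 has 31 days: 321 − 31 = 290 left.
November 1904 has 30 days: 290 − 30 = 260 left.
December 1904 has 31 days: 260 − 31 = 229 left.
January 1905 has 31 days: 229 − 31 = 198 left.
February 1905 has 28 days (1905 is not a leap year): 198 − 28 = 170 left.
March 1905 has 31 days: 170 − 31 = 139 left.
April 1905 has 30 days: 139 − 30 = 109 left.
May 1905 has 31 days: 109 − 31 = 78 left.
June 1905 has 30 days: 78 − 30 = 48 left.
July 1905 has 31 days: 48 − 31 = 17 left.
17 days into August 1905 → August 17, 1905.
Adding 434 days from August 17, 1905:
August has 31 days, so 31 − 17 = 14 days remain after August 17, 1905; 434 − 14 = 420 left.
September 1905 has 30 days: 420 − 30 = 390 left.
October 1905 has 31 days: 390 − 31 = 359 left.
November 1905 has 30 days: 359 − 30 = 329 left.
December 1905 has 31 days: 329 − 31 = 298 left.
January 1906 has 31 days: 298 − 31 = 267 left.
February 1906 has 28 days (1906 is not a leap year): 267 − 28 = 239 left.
March 1906 has 31 days: 239 − 31 = 208 left.
April 1906 has 30 days: 208 − 30 = 178 left.
May 1906 has 31 days: 178 − 31 = 147 left.
June 1906 has 30 days: 147 − 30 = 117 left.
July 1906 has 31 days: 117 − 31 = 86 left.
August 1906 has 31 days: 86 − 31 = 55 left.
September 1906 has 30 days: 55 − 30 = 25 left.
25 days into October 1906 → October 25, 1906.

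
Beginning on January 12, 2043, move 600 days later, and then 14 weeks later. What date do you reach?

Advancing 600 days from January 12, 2043:
January has 31 days, so 31 − 12 = 19 days remain after January 12, 2043; 600 − 19 = 581 left.
February 2043 has 28 days (2043 is not a leap year): 581 − 28 = 553 left.
March 2043 has 31 days: 553 − 31 = 522 left.
April 2043 has 30 days: 522 − 30 = 492 left.
May 2043 has 31 days: 492 − 31 = 461 left.
June 2043 has 30 days: 461 − 30 = 431 left.
July 2043 has 31 days: 431 − 31 = 400 left.
August 2043 has 31 days: 400 − 31 = 369 left.
September 2043 has 30 days: 369 − 30 = 339 left.
October 2043 has 31 days: 339 − 31 = 308 left.
November 2043 has 30 days: 308 − 30 = 278 left.
December 2043 has 31 days: 278 − 31 = 247 left.
January 2044 has 31 days: 247 − 31 = 216 left.
February 2044 has 29 days (2044 is a leap year): 216 − 29 = 187 left.
March 2044 has 31 days: 187 − 31 = 156 left.
April 2044 has 30 days: 156 − 30 = 126 left.
May 2044 has 31 days: 126 − 31 = 95 left.
June 2044 has 30 days: 95 − 30 = 65 left.
July 2044 has 31 days: 65 − 31 = 34 left.
August 2044 has 31 days: 34 − 31 = 3 left.
3 days into September 2044 → September 3, 2044.
Counting forward 14 weeks (= 98 days) from September 3, 2044:
September has 30 days, so 30 − 3 = 27 days remain after September 3, 2044; 98 − 27 = 71 left.
October 2044 has 31 days: 71 − 31 = 40 left.
November 2044 has 30 days: 40 − 30 = 10 left.
10 days into December 2044 → December 10, 2044.

December 10, 2044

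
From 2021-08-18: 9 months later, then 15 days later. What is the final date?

Adding 9 months from August 18, 2021:
month 8 + 9 = 17, which is month 5 of year 2022 → May 2022.
Day 18 is valid in May, giving May 18, 2022.
Counting forward 15 days from May 18, 2022:
May has 31 days, so 31 − 18 = 13 days remain after May 18, 2022; 15 − 13 = 2 left.
2 days into June 2022 → June 2, 2022.

June 2, 2022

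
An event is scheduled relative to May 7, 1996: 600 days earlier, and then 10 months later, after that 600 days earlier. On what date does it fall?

Counting back 600 days from May 7, 1996:
Going back 7 days from May 7, 1996 reaches the end of the previous month; 600 − 7 = 593 left.
April 1996 has 30 days: 593 − 30 = 563 left.
March 1996 has 31 days: 563 − 31 = 532 left.
February 1996 has 29 days (1996 is a leap year): 532 − 29 = 503 left.
January 1996 has 31 days: 503 − 31 = 472 left.
December 1995 has 31 days: 472 − 31 = 441 left.
November 1995 has 30 days: 441 − 30 = 411 left.
October 1995 has 31 days: 411 − 31 = 380 left.
September 1995 has 30 days: 380 − 30 = 350 left.
August 1995 has 31 days: 350 − 31 = 319 left.
July 1995 has 31 days: 319 − 31 = 288 left.
June 1995 has 30 days: 288 − 30 = 258 left.
May 1995 has 31 days: 258 − 31 = 227 left.
April 1995 has 30 days: 227 − 30 = 197 left.
March 1995 has 31 days: 197 − 31 = 166 left.
February 1995 has 28 days (1995 is not a leap year): 166 − 28 = 138 left.
January 1995 has 31 days: 138 − 31 = 107 left.
December 1994 has 31 days: 107 − 31 = 76 left.
November 1994 has 30 days: 76 − 30 = 46 left.
October 1994 has 31 days: 46 − 31 = 15 left.
September 1994 has 30 days; 30 − 15 = 15 → September 15, 1994.
Counting forward 10 months from September 15, 1994:
month 9 + 10 = 19, which is month 7 of year 1995 → July 1995.
Day 15 is valid in July, giving July 15, 1995.
Subtracting 600 days from July 15, 1995:
Going back 15 days from July 15, 1995 reaches the end of the previous month; 600 − 15 = 585 left.
June 1995 has 30 days: 585 − 30 = 555 left.
May 1995 has 31 days: 555 − 31 = 524 left.
April 1995 has 30 days: 524 − 30 = 494 left.
March 1995 has 31 days: 494 − 31 = 463 left.
February 1995 has 28 days (1995 is not a leap year): 463 − 28 = 435 left.
January 1995 has 31 days: 435 − 31 = 404 left.
December 1994 has 31 days: 404 − 31 = 373 left.
November 1994 has 30 days: 373 − 30 = 343 left.
October 1994 has 31 days: 343 − 31 = 312 left.
September 1994 has 30 days: 312 − 30 = 282 left.
August 1994 has 31 days: 282 − 31 = 251 left.
July 1994 has 31 days: 251 − 31 = 220 left.
June 1994 has 30 days: 220 − 30 = 190 left.
May 1994 has 31 days: 190 − 31 = 159 left.
April 1994 has 30 days: 159 − 30 = 129 left.
March 1994 has 31 days: 129 − 31 = 98 left.
February 1994 has 28 days (1994 is not a leap year): 98 − 28 = 70 left.
January 1994 has 31 days: 70 − 31 = 39 left.
December 1993 has 31 days: 39 − 31 = 8 left.
November 1993 has 30 days; 30 − 8 = 22 → November 22, 1993.

November 22, 1993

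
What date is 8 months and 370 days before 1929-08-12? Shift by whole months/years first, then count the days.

December 8, 1927

Counting back 8 months and 370 days from August 12, 1929: first the month/year part, then the days.
month 8 − 8 = 0, which is month 12 of year 1928 → December 1928.
Day 12 is valid in December, giving December 12, 1928.
Now subtract 370 days from December 12, 1928.
Going back 12 days from December 12, 1928 reaches the end of the previous month; 370 − 12 = 358 left.
November 1928 has 30 days: 358 − 30 = 328 left.
October 1928 has 31 days: 328 − 31 = 297 left.
September 1928 has 30 days: 297 − 30 = 267 left.
August 1928 has 31 days: 267 − 31 = 236 left.
July 1928 has 31 days: 236 − 31 = 205 left.
June 1928 has 30 days: 205 − 30 = 175 left.
May 1928 has 31 days: 175 − 31 = 144 left.
April 1928 has 30 days: 144 − 30 = 114 left.
March 1928 has 31 days: 114 − 31 = 83 left.
February 1928 has 29 days (1928 is a leap year): 83 − 29 = 54 left.
January 1928 has 31 days: 54 − 31 = 23 left.
December 1927 has 31 days; 31 − 23 = 8 → December 8, 1927.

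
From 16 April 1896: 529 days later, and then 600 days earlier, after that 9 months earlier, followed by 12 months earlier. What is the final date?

Advancing 529 days from April 16, 1896:
April has 30 days, so 30 − 16 = 14 days remain after April 16, 1896; 529 − 14 = 515 left.
May 1896 has 31 days: 515 − 31 = 484 left.
June 1896 has 30 days: 484 − 30 = 454 left.
July 1896 has 31 days: 454 − 31 = 423 left.
August 1896 has 31 days: 423 − 31 = 392 left.
September 1896 has 30 days: 392 − 30 = 362 left.
October 1896 has 31 days: 362 − 31 = 331 left.
November 1896 has 30 days: 331 − 30 = 301 left.
December 1896 has 31 days: 301 − 31 = 270 left.
January 1897 has 31 days: 270 − 31 = 239 left.
February 1897 has 28 days (1897 is not a leap year): 239 − 28 = 211 left.
March 1897 has 31 days: 211 − 31 = 180 left.
April 1897 has 30 days: 180 − 30 = 150 left.
May 1897 has 31 days: 150 − 31 = 119 left.
June 1897 has 30 days: 119 − 30 = 89 left.
July 1897 has 31 days: 89 − 31 = 58 left.
August 1897 has 31 days: 58 − 31 = 27 left.
27 days into September 1897 → September 27, 1897.
Going back 600 days from September 27, 1897:
Going back 27 days from September 27, 1897 reaches the end of the previous month; 600 − 27 = 573 left.
August 1897 has 31 days: 573 − 31 = 542 left.
July 1897 has 31 days: 542 − 31 = 511 left.
June 1897 has 30 days: 511 − 30 = 481 left.
May 1897 has 31 days: 481 − 31 = 450 left.
April 1897 has 30 days: 450 − 30 = 420 left.
March 1897 has 31 days: 420 − 31 = 389 left.
February 1897 has 28 days (1897 is not a leap year): 389 − 28 = 361 left.
January 1897 has 31 days: 361 − 31 = 330 left.
December 1896 has 31 days: 330 − 31 = 299 left.
November 1896 has 30 days: 299 − 30 = 269 left.
October 1896 has 31 days: 269 − 31 = 238 left.
September 1896 has 30 days: 238 − 30 = 208 left.
August 1896 has 31 days: 208 − 31 = 177 left.
July 1896 has 31 days: 177 − 31 = 146 left.
June 1896 has 30 days: 146 − 30 = 116 left.
May 1896 has 31 days: 116 − 31 = 85 left.
April 1896 has 30 days: 85 − 30 = 55 left.
March 1896 has 31 days: 55 − 31 = 24 left.
February 1896 has 29 days; 29 − 24 = 5 → February 5, 1896.
Subtracting 9 months from February 5, 1896:
month 2 − 9 = -7, which is month 5 of year 1895 → May 1895.
Day 5 is valid in May, giving May 5, 1895.
Going back 12 months from May 5, 1895:
month 5 − 12 = -7, which is month 5 of year 1894 → May 1894.
Day 5 is valid in May, giving May 5, 1894.

May 5, 1894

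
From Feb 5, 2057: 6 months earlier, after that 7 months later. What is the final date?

March 5, 2057

Going back 6 months from February 5, 2057:
month 2 − 6 = -4, which is month 8 of year 2056 → August 2056.
Day 5 is valid in August, giving August 5, 2056.
Advancing 7 months from August 5, 2056:
month 8 + 7 = 15, which is month 3 of year 2057 → March 2057.
Day 5 is valid in March, giving March 5, 2057.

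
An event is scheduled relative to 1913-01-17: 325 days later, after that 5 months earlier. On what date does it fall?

July 8, 1913

Counting forward 325 days from January 17, 1913:
January has 31 days, so 31 − 17 = 14 days remain after January 17, 1913; 325 − 14 = 311 left.
February 1913 has 28 days (1913 is not a leap year): 311 − 28 = 283 left.
March 1913 has 31 days: 283 − 31 = 252 left.
April 1913 has 30 days: 252 − 30 = 222 left.
May 1913 has 31 days: 222 − 31 = 191 left.
June 1913 has 30 days: 191 − 30 = 161 left.
July 1913 has 31 days: 161 − 31 = 130 left.
August 1913 has 31 days: 130 − 31 = 99 left.
September 1913 has 30 days: 99 − 30 = 69 left.
October 1913 has 31 days: 69 − 31 = 38 left.
November 1913 has 30 days: 38 − 30 = 8 left.
8 days into December 1913 → December 8, 1913.
Counting back 5 months from December 8, 1913:
month 12 − 5 = 7 → July 1913.
Day 8 is valid in July, giving July 8, 1913.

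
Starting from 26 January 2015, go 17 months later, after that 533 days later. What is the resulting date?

Advancing 17 months from January 26, 2015:
month 1 + 17 = 18, which is month 6 of year 2016 → June 2016.
Day 26 is valid in June, giving June 26, 2016.
Adding 533 days from June 26, 2016:
June has 30 days, so 30 − 26 = 4 days remain after June 26, 2016; 533 − 4 = 529 left.
July 2016 has 31 days: 529 − 31 = 498 left.
August 2016 has 31 days: 498 − 31 = 467 left.
September 2016 has 30 days: 467 − 30 = 437 left.
October 2016 has 31 days: 437 − 31 = 406 left.
November 2016 has 30 days: 406 − 30 = 376 left.
December 2016 has 31 days: 376 − 31 = 345 left.
January 2017 has 31 days: 345 − 31 = 314 left.
February 2017 has 28 days (2017 is not a leap year): 314 − 28 = 286 left.
March 2017 has 31 days: 286 − 31 = 255 left.
April 2017 has 30 days: 255 − 30 = 225 left.
May 2017 has 31 days: 225 − 31 = 194 left.
June 2017 has 30 days: 194 − 30 = 164 left.
July 2017 has 31 days: 164 − 31 = 133 left.
August 2017 has 31 days: 133 − 31 = 102 left.
September 2017 has 30 days: 102 − 30 = 72 left.
October 2017 has 31 days: 72 − 31 = 41 left.
November 2017 has 30 days: 41 − 30 = 11 left.
11 days into December 2017 → December 11, 2017.

December 11, 2017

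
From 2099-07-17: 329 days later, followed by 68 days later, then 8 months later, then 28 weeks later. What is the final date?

October 31, 2101

Adding 329 days from July 17, 2099:
July has 31 days, so 31 − 17 = 14 days remain after July 17, 2099; 329 − 14 = 315 left.
August 2099 has 31 days: 315 − 31 = 284 left.
September 2099 has 30 days: 284 − 30 = 254 left.
October 2099 has 31 days: 254 − 31 = 223 left.
November 2099 has 30 days: 223 − 30 = 193 left.
December 2099 has 31 days: 193 − 31 = 162 left.
January 2100 has 31 days: 162 − 31 = 131 left.
February 2100 has 28 days (2100 is not a leap year (divisible by 100 but not 400)): 131 − 28 = 103 left.
March 2100 has 31 days: 103 − 31 = 72 left.
April 2100 has 30 days: 72 − 30 = 42 left.
May 2100 has 31 days: 42 − 31 = 11 left.
11 days into June 2100 → June 11, 2100.
Advancing 68 days from June 11, 2100:
June has 30 days, so 30 − 11 = 19 days remain after June 11, 2100; 68 − 19 = 49 left.
July 2100 has 31 days: 49 − 31 = 18 left.
18 days into August 2100 → August 18, 2100.
Adding 8 months from August 18, 2100:
month 8 + 8 = 16, which is month 4 of year 2101 → April 2101.
Day 18 is valid in April, giving April 18, 2101.
Adding 28 weeks (= 196 days) from April 18, 2101:
April has 30 days, so 30 − 18 = 12 days remain after April 18, 2101; 196 − 12 = 184 left.
May 2101 has 31 days: 184 − 31 = 153 left.
June 2101 has 30 days: 153 − 30 = 123 left.
July 2101 has 31 days: 123 − 31 = 92 left.
August 2101 has 31 days: 92 − 31 = 61 left.
September 2101 has 30 days: 61 − 30 = 31 left.
31 days into October 2101 → October 31, 2101.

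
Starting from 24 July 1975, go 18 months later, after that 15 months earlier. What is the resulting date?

October 24, 1975

Adding 18 months from July 24, 1975:
month 7 + 18 = 25, which is month 1 of year 1977 → January 1977.
Day 24 is valid in January, giving January 24, 1977.
Counting back 15 months from January 24, 1977:
month 1 − 15 = -14, which is month 10 of year 1975 → October 1975.
Day 24 is valid in October, giving October 24, 1975.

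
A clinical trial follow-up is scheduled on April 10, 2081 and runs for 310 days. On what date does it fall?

Advancing 310 days from April 10, 2081.
April has 30 days, so 30 − 10 = 20 days remain after April 10, 2081; 310 − 20 = 290 left.
May 2081 has 31 days: 290 − 31 = 259 left.
June 2081 has 30 days: 259 − 30 = 229 left.
July 2081 has 31 days: 229 − 31 = 198 left.
August 2081 has 31 days: 198 − 31 = 167 left.
September 2081 has 30 days: 167 − 30 = 137 left.
October 2081 has 31 days: 137 − 31 = 106 left.
November 2081 has 30 days: 106 − 30 = 76 left.
December 2081 has 31 days: 76 − 31 = 45 left.
January 2082 has 31 days: 45 − 31 = 14 left.
14 days into February 2082 → February 14, 2082.

February 14, 2082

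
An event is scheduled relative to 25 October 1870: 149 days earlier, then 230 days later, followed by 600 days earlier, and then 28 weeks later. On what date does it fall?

December 6, 1869

Going back 149 days from October 25, 1870:
Going back 25 days from October 25, 1870 reaches the end of the previous month; 149 − 25 = 124 left.
September 1870 has 30 days: 124 − 30 = 94 left.
August 1870 has 31 days: 94 − 31 = 63 left.
July 1870 has 31 days: 63 − 31 = 32 left.
June 1870 has 30 days: 32 − 30 = 2 left.
May 1870 has 31 days; 31 − 2 = 29 → May 29, 1870.
Advancing 230 days from May 29, 1870:
May has 31 days, so 31 − 29 = 2 days remain after May 29, 1870; 230 − 2 = 228 left.
June 1870 has 30 days: 228 − 30 = 198 left.
July 1870 has 31 days: 198 − 31 = 167 left.
August 1870 has 31 days: 167 − 31 = 136 left.
September 1870 has 30 days: 136 − 30 = 106 left.
October 1870 has 31 days: 106 − 31 = 75 left.
November 1870 has 30 days: 75 − 30 = 45 left.
December 1870 has 31 days: 45 − 31 = 14 left.
14 days into January 1871 → January 14, 1871.
Counting back 600 days from January 14, 1871:
Going back 14 days from January 14, 1871 reaches the end of the previous month; 600 − 14 = 586 left.
December 1870 has 31 days: 586 − 31 = 555 left.
November 1870 has 30 days: 555 − 30 = 525 left.
October 1870 has 31 days: 525 − 31 = 494 left.
September 1870 has 30 days: 494 − 30 = 464 left.
August 1870 has 31 days: 464 − 31 = 433 left.
July 1870 has 31 days: 433 − 31 = 402 left.
June 1870 has 30 days: 402 − 30 = 372 left.
May 1870 has 31 days: 372 − 31 = 341 left.
April 1870 has 30 days: 341 − 30 = 311 left.
March 1870 has 31 days: 311 − 31 = 280 left.
February 1870 has 28 days (1870 is not a leap year): 280 − 28 = 252 left.
January 1870 has 31 days: 252 − 31 = 221 left.
December 1869 has 31 days: 221 − 31 = 190 left.
November 1869 has 30 days: 190 − 30 = 160 left.
October 1869 has 31 days: 160 − 31 = 129 left.
September 1869 has 30 days: 129 − 30 = 99 left.
August 1869 has 31 days: 99 − 31 = 68 left.
July 1869 has 31 days: 68 − 31 = 37 left.
June 1869 has 30 days: 37 − 30 = 7 left.
May 1869 has 31 days; 31 − 7 = 24 → May 24, 1869.
Advancing 28 weeks (= 196 days) from May 24, 1869:
May has 31 days, so 31 − 24 = 7 days remain after May 24, 1869; 196 − 7 = 189 left.
June 1869 has 30 days: 189 − 30 = 159 left.
July 1869 has 31 days: 159 − 31 = 128 left.
August 1869 has 31 days: 128 − 31 = 97 left.
September 1869 has 30 days: 97 − 30 = 67 left.
October 1869 has 31 days: 67 − 31 = 36 left.
November 1869 has 30 days: 36 − 30 = 6 left.
6 days into December 1869 → December 6, 1869.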